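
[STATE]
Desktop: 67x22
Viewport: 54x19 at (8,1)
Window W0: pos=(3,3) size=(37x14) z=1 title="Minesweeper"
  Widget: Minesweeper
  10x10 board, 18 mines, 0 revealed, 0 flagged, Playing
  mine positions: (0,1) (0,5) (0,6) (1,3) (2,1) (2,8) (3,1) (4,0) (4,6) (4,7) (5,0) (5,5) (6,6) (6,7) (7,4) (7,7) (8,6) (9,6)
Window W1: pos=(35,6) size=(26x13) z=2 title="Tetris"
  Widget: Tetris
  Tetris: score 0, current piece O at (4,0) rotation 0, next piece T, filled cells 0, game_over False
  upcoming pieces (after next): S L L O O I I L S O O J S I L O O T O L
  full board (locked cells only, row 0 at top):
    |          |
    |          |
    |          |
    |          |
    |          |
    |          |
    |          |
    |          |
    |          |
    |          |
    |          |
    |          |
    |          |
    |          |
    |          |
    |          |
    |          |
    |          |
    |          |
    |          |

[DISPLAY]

                                                      
                                                      
━━━━━━━━━━━━━━━━━━━━━━━━━━━━━━━┓                      
esweeper                       ┃                      
───────────────────────────────┨                      
■■■■■■                     ┏━━━━━━━━━━━━━━━━━━━━━━━━┓ 
■■■■■■                     ┃ Tetris                 ┃ 
■■■■■■                     ┠────────────────────────┨ 
■■■■■■                     ┃          │Next:        ┃ 
■■■■■■                     ┃          │ ▒           ┃ 
■■■■■■                     ┃          │▒▒▒          ┃ 
■■■■■■                     ┃          │             ┃ 
■■■■■■                     ┃          │             ┃ 
■■■■■■                     ┃          │             ┃ 
■■■■■■                     ┃          │Score:       ┃ 
━━━━━━━━━━━━━━━━━━━━━━━━━━━┃          │0            ┃ 
                           ┃          │             ┃ 
                           ┗━━━━━━━━━━━━━━━━━━━━━━━━┛ 
                                                      


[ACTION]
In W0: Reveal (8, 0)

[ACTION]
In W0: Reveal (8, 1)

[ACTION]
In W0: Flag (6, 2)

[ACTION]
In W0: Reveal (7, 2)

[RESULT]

                                                      
                                                      
━━━━━━━━━━━━━━━━━━━━━━━━━━━━━━━┓                      
esweeper                       ┃                      
───────────────────────────────┨                      
■■■■■■                     ┏━━━━━━━━━━━━━━━━━━━━━━━━┓ 
2222■■                     ┃ Tetris                 ┃ 
1  1■■                     ┠────────────────────────┨ 
 123■■                     ┃          │Next:        ┃ 
12■■■■                     ┃          │ ▒           ┃ 
1■■■■■                     ┃          │▒▒▒          ┃ 
2■■■■■                     ┃          │             ┃ 
■■■■■■                     ┃          │             ┃ 
13■■■■                     ┃          │             ┃ 
 2■■■■                     ┃          │Score:       ┃ 
━━━━━━━━━━━━━━━━━━━━━━━━━━━┃          │0            ┃ 
                           ┃          │             ┃ 
                           ┗━━━━━━━━━━━━━━━━━━━━━━━━┛ 
                                                      


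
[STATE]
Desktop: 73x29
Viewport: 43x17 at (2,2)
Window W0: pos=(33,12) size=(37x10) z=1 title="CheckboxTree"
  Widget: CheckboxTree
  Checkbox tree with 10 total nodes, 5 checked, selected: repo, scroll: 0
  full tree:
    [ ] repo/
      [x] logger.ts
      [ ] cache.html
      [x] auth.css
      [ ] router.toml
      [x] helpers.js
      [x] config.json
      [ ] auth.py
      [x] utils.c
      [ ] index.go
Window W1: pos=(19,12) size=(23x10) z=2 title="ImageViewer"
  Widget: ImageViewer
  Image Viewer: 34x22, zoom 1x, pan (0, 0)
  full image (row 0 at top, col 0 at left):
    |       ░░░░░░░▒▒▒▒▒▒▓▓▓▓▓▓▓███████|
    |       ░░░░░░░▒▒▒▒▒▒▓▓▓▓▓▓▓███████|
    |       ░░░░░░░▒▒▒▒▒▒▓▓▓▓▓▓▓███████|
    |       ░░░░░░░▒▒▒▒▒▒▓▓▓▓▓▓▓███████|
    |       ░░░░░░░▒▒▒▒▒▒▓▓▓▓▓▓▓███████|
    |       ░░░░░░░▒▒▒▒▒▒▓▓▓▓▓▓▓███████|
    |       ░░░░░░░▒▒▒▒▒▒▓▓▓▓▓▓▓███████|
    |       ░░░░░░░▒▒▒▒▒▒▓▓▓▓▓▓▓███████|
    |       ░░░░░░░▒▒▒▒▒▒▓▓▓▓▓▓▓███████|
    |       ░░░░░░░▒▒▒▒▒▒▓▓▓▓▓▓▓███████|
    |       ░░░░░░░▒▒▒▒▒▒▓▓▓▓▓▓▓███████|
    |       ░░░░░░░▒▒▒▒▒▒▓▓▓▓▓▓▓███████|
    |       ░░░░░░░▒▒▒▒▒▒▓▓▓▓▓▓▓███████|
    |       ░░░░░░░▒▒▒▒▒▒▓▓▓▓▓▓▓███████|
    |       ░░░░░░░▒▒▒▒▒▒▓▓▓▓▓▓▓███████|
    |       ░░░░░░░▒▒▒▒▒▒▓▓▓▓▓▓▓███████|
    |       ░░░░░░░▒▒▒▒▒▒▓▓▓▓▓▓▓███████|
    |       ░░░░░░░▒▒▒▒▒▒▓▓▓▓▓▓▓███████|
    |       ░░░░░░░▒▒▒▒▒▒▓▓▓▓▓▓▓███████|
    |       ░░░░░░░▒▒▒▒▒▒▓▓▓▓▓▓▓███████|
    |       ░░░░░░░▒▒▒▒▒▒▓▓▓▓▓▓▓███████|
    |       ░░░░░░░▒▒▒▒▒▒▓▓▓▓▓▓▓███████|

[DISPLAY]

                                           
                                           
                                           
                                           
                                           
                                           
                                           
                                           
                                           
                                           
                 ┏━━━━━━━━━━━━━━━━━━━━━┓━━━
                 ┃ ImageViewer         ┃xTr
                 ┠─────────────────────┨───
                 ┃       ░░░░░░░▒▒▒▒▒▒▓┃o/ 
                 ┃       ░░░░░░░▒▒▒▒▒▒▓┃ogg
                 ┃       ░░░░░░░▒▒▒▒▒▒▓┃ach
                 ┃       ░░░░░░░▒▒▒▒▒▒▓┃uth


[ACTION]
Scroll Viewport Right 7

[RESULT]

                                           
                                           
                                           
                                           
                                           
                                           
                                           
                                           
                                           
                                           
          ┏━━━━━━━━━━━━━━━━━━━━━┓━━━━━━━━━━
          ┃ ImageViewer         ┃xTree     
          ┠─────────────────────┨──────────
          ┃       ░░░░░░░▒▒▒▒▒▒▓┃o/        
          ┃       ░░░░░░░▒▒▒▒▒▒▓┃ogger.ts  
          ┃       ░░░░░░░▒▒▒▒▒▒▓┃ache.html 
          ┃       ░░░░░░░▒▒▒▒▒▒▓┃uth.css   


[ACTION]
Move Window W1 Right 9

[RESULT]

                                           
                                           
                                           
                                           
                                           
                                           
                                           
                                           
                                           
                                           
                   ┏━━━━━━━━━━━━━━━━━━━━━┓━
                   ┃ ImageViewer         ┃ 
                   ┠─────────────────────┨─
                   ┃       ░░░░░░░▒▒▒▒▒▒▓┃ 
                   ┃       ░░░░░░░▒▒▒▒▒▒▓┃ 
                   ┃       ░░░░░░░▒▒▒▒▒▒▓┃ 
                   ┃       ░░░░░░░▒▒▒▒▒▒▓┃ 


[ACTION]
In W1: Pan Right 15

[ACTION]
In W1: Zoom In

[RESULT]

                                           
                                           
                                           
                                           
                                           
                                           
                                           
                                           
                                           
                                           
                   ┏━━━━━━━━━━━━━━━━━━━━━┓━
                   ┃ ImageViewer         ┃ 
                   ┠─────────────────────┨─
                   ┃░░░░░░░░░░░░░▒▒▒▒▒▒▒▒┃ 
                   ┃░░░░░░░░░░░░░▒▒▒▒▒▒▒▒┃ 
                   ┃░░░░░░░░░░░░░▒▒▒▒▒▒▒▒┃ 
                   ┃░░░░░░░░░░░░░▒▒▒▒▒▒▒▒┃ 


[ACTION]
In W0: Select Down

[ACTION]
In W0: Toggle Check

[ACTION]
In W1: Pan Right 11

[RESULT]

                                           
                                           
                                           
                                           
                                           
                                           
                                           
                                           
                                           
                                           
                   ┏━━━━━━━━━━━━━━━━━━━━━┓━
                   ┃ ImageViewer         ┃ 
                   ┠─────────────────────┨─
                   ┃░░▒▒▒▒▒▒▒▒▒▒▒▒▓▓▓▓▓▓▓┃ 
                   ┃░░▒▒▒▒▒▒▒▒▒▒▒▒▓▓▓▓▓▓▓┃ 
                   ┃░░▒▒▒▒▒▒▒▒▒▒▒▒▓▓▓▓▓▓▓┃ 
                   ┃░░▒▒▒▒▒▒▒▒▒▒▒▒▓▓▓▓▓▓▓┃ 


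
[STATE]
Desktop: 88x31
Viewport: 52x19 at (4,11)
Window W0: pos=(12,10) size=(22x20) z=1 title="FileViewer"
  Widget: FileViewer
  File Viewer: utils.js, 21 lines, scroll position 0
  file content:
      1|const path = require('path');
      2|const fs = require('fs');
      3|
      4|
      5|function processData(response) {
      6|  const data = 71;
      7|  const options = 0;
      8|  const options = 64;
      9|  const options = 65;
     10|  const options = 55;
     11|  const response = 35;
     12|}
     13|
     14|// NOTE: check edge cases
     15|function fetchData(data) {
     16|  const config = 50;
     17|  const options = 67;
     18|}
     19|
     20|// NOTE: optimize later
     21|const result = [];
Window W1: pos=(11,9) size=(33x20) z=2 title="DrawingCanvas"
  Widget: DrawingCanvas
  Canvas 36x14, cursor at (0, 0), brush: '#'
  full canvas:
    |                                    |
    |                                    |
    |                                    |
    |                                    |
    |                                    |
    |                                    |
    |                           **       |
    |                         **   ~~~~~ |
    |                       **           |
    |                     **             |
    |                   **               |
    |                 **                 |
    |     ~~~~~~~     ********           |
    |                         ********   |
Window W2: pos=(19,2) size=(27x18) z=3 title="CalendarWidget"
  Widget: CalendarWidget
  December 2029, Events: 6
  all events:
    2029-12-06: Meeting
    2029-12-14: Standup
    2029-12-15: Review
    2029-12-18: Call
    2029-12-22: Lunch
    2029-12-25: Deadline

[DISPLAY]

       ┠───────┃24 25* 26 27 28 29 30    ┃          
       ┃+      ┃31                       ┃          
       ┃       ┃                         ┃          
       ┃       ┃                         ┃          
       ┃       ┃                         ┃          
       ┃       ┃                         ┃          
       ┃       ┃                         ┃          
       ┃       ┃                         ┃          
       ┃       ┗━━━━━━━━━━━━━━━━━━━━━━━━━┛          
       ┃                       **      ┃            
       ┃                     **        ┃            
       ┃                   **          ┃            
       ┃                 **            ┃            
       ┃     ~~~~~~~     ********      ┃            
       ┃                         ******┃            
       ┃                               ┃            
       ┃                               ┃            
       ┗━━━━━━━━━━━━━━━━━━━━━━━━━━━━━━━┛            
        ┗━━━━━━━━━━━━━━━━━━━━┛                      


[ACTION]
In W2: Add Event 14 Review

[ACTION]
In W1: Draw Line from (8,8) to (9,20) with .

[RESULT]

       ┠───────┃24 25* 26 27 28 29 30    ┃          
       ┃+      ┃31                       ┃          
       ┃       ┃                         ┃          
       ┃       ┃                         ┃          
       ┃       ┃                         ┃          
       ┃       ┃                         ┃          
       ┃       ┃                         ┃          
       ┃       ┃                         ┃          
       ┃       ┗━━━━━━━━━━━━━━━━━━━━━━━━━┛          
       ┃        .......        **      ┃            
       ┃               ......**        ┃            
       ┃                   **          ┃            
       ┃                 **            ┃            
       ┃     ~~~~~~~     ********      ┃            
       ┃                         ******┃            
       ┃                               ┃            
       ┃                               ┃            
       ┗━━━━━━━━━━━━━━━━━━━━━━━━━━━━━━━┛            
        ┗━━━━━━━━━━━━━━━━━━━━┛                      


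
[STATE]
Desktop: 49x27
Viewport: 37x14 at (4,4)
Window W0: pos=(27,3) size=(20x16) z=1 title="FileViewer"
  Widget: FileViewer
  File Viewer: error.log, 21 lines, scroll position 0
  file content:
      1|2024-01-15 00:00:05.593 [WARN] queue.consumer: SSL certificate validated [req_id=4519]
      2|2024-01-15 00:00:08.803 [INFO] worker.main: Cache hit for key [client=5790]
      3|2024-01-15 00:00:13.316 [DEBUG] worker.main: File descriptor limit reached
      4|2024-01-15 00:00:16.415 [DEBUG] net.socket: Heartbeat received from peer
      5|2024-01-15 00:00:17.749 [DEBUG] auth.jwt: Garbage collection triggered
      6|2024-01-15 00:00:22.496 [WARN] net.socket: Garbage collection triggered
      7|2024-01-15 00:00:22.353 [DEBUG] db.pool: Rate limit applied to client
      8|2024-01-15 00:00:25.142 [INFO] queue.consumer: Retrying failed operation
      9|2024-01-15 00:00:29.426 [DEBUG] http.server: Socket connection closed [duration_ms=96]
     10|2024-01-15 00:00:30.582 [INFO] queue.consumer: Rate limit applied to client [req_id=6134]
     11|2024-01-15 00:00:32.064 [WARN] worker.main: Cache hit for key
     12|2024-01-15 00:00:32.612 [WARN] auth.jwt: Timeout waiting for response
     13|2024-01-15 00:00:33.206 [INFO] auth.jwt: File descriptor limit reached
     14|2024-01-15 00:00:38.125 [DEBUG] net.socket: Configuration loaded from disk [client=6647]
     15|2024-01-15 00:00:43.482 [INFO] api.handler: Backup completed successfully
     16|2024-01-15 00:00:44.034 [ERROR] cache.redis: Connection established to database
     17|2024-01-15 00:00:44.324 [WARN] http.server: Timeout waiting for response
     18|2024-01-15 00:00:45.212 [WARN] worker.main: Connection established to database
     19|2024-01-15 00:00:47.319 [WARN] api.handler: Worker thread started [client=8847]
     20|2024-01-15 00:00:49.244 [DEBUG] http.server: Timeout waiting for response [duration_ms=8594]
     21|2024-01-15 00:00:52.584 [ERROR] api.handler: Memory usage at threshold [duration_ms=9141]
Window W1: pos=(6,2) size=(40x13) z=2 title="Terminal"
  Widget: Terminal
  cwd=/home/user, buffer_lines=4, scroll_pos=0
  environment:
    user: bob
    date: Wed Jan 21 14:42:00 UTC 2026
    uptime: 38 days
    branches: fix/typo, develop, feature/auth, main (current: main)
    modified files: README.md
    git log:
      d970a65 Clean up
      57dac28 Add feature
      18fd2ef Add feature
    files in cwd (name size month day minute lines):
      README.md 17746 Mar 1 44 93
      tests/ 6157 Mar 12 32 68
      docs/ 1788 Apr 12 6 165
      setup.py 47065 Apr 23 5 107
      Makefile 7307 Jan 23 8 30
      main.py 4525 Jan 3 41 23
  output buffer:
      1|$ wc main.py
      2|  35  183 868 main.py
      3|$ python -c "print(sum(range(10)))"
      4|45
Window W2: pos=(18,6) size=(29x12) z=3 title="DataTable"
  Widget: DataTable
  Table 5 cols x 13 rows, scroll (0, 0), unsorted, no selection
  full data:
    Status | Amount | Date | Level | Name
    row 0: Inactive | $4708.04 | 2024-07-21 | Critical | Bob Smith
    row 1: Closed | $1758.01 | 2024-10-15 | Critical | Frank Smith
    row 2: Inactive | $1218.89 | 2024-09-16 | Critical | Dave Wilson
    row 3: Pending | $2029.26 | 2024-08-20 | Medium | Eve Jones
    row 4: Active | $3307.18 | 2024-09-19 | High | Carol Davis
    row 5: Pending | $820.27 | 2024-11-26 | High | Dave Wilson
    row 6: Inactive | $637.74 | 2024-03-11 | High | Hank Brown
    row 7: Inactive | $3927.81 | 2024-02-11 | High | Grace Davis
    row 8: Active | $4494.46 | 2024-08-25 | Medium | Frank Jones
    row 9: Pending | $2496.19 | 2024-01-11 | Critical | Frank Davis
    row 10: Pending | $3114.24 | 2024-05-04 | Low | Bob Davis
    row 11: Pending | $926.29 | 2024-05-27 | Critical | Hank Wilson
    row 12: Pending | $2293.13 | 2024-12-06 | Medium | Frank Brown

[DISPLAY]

  ┠──────────────────────────────────
  ┃$ wc main.py                      
  ┃  35  183 8┏━━━━━━━━━━━━━━━━━━━━━━
  ┃$ python -c┃ DataTable            
  ┃45         ┠──────────────────────
  ┃$ █        ┃Status  │Amount  │Date
  ┃           ┃────────┼────────┼────
  ┃           ┃Inactive│$4708.04│2024
  ┃           ┃Closed  │$1758.01│2024
  ┃           ┃Inactive│$1218.89│2024
  ┗━━━━━━━━━━━┃Pending │$2029.26│2024
              ┃Active  │$3307.18│2024
              ┃Pending │$820.27 │2024
              ┗━━━━━━━━━━━━━━━━━━━━━━


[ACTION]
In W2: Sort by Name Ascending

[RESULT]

  ┠──────────────────────────────────
  ┃$ wc main.py                      
  ┃  35  183 8┏━━━━━━━━━━━━━━━━━━━━━━
  ┃$ python -c┃ DataTable            
  ┃45         ┠──────────────────────
  ┃$ █        ┃Status  │Amount  │Date
  ┃           ┃────────┼────────┼────
  ┃           ┃Pending │$3114.24│2024
  ┃           ┃Inactive│$4708.04│2024
  ┃           ┃Active  │$3307.18│2024
  ┗━━━━━━━━━━━┃Inactive│$1218.89│2024
              ┃Pending │$820.27 │2024
              ┃Pending │$2029.26│2024
              ┗━━━━━━━━━━━━━━━━━━━━━━


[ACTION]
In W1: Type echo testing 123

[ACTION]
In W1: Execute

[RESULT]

  ┠──────────────────────────────────
  ┃$ wc main.py                      
  ┃  35  183 8┏━━━━━━━━━━━━━━━━━━━━━━
  ┃$ python -c┃ DataTable            
  ┃45         ┠──────────────────────
  ┃$ echo test┃Status  │Amount  │Date
  ┃testing 123┃────────┼────────┼────
  ┃$ █        ┃Pending │$3114.24│2024
  ┃           ┃Inactive│$4708.04│2024
  ┃           ┃Active  │$3307.18│2024
  ┗━━━━━━━━━━━┃Inactive│$1218.89│2024
              ┃Pending │$820.27 │2024
              ┃Pending │$2029.26│2024
              ┗━━━━━━━━━━━━━━━━━━━━━━


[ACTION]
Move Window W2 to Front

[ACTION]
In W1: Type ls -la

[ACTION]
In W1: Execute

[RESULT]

  ┠──────────────────────────────────
  ┃testing 123                       
  ┃$ ls -la   ┏━━━━━━━━━━━━━━━━━━━━━━
  ┃-rw-r--r-- ┃ DataTable            
  ┃drwxr-xr-x ┠──────────────────────
  ┃drwxr-xr-x ┃Status  │Amount  │Date
  ┃-rw-r--r-- ┃────────┼────────┼────
  ┃-rw-r--r-- ┃Pending │$3114.24│2024
  ┃-rw-r--r-- ┃Inactive│$4708.04│2024
  ┃$ █        ┃Active  │$3307.18│2024
  ┗━━━━━━━━━━━┃Inactive│$1218.89│2024
              ┃Pending │$820.27 │2024
              ┃Pending │$2029.26│2024
              ┗━━━━━━━━━━━━━━━━━━━━━━


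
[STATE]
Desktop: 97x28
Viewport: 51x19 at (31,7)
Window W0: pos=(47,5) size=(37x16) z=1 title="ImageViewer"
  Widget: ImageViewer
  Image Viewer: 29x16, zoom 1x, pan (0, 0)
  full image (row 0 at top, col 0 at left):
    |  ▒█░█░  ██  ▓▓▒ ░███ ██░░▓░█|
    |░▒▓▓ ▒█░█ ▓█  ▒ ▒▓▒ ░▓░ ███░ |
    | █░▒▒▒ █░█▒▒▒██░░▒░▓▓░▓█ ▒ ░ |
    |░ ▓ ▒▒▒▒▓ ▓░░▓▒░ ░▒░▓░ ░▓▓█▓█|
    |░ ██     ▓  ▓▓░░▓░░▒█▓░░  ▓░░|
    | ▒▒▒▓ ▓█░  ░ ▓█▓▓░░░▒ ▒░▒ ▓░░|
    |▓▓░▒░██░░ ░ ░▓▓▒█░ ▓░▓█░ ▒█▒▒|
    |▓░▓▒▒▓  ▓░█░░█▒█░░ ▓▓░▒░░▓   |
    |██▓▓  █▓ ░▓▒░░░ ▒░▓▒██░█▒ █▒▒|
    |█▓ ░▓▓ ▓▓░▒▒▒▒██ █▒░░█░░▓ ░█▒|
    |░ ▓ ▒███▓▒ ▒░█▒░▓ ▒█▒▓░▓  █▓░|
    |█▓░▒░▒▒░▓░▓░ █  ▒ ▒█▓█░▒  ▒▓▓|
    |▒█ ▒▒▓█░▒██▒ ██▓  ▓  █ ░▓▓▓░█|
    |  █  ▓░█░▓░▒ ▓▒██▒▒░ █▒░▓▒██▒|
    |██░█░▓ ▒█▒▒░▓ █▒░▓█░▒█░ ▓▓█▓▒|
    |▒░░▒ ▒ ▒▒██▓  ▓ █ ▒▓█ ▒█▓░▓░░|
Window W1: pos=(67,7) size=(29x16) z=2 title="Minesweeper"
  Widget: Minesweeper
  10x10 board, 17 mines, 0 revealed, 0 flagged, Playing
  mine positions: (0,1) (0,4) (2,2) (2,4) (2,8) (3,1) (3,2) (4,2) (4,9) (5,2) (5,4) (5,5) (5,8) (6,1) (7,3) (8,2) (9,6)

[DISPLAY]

                ┠───────────────────┏━━━━━━━━━━━━━━
                ┃  ▒█░█░  ██  ▓▓▒ ░█┃ Minesweeper  
                ┃░▒▓▓ ▒█░█ ▓█  ▒ ▒▓▒┠──────────────
                ┃ █░▒▒▒ █░█▒▒▒██░░▒░┃■■■■■■■■■■    
                ┃░ ▓ ▒▒▒▒▓ ▓░░▓▒░ ░▒┃■■■■■■■■■■    
                ┃░ ██     ▓  ▓▓░░▓░░┃■■■■■■■■■■    
                ┃ ▒▒▒▓ ▓█░  ░ ▓█▓▓░░┃■■■■■■■■■■    
                ┃▓▓░▒░██░░ ░ ░▓▓▒█░ ┃■■■■■■■■■■    
                ┃▓░▓▒▒▓  ▓░█░░█▒█░░ ┃■■■■■■■■■■    
                ┃██▓▓  █▓ ░▓▒░░░ ▒░▓┃■■■■■■■■■■    
                ┃█▓ ░▓▓ ▓▓░▒▒▒▒██ █▒┃■■■■■■■■■■    
                ┃░ ▓ ▒███▓▒ ▒░█▒░▓ ▒┃■■■■■■■■■■    
                ┃█▓░▒░▒▒░▓░▓░ █  ▒ ▒┃■■■■■■■■■■    
                ┗━━━━━━━━━━━━━━━━━━━┃              
                                    ┃              
                                    ┗━━━━━━━━━━━━━━
                                                   
                                                   
                                                   


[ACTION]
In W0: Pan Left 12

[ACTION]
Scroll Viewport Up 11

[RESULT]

                                                   
                                                   
                                                   
                                                   
                                                   
                ┏━━━━━━━━━━━━━━━━━━━━━━━━━━━━━━━━━━
                ┃ ImageViewer                      
                ┠───────────────────┏━━━━━━━━━━━━━━
                ┃  ▒█░█░  ██  ▓▓▒ ░█┃ Minesweeper  
                ┃░▒▓▓ ▒█░█ ▓█  ▒ ▒▓▒┠──────────────
                ┃ █░▒▒▒ █░█▒▒▒██░░▒░┃■■■■■■■■■■    
                ┃░ ▓ ▒▒▒▒▓ ▓░░▓▒░ ░▒┃■■■■■■■■■■    
                ┃░ ██     ▓  ▓▓░░▓░░┃■■■■■■■■■■    
                ┃ ▒▒▒▓ ▓█░  ░ ▓█▓▓░░┃■■■■■■■■■■    
                ┃▓▓░▒░██░░ ░ ░▓▓▒█░ ┃■■■■■■■■■■    
                ┃▓░▓▒▒▓  ▓░█░░█▒█░░ ┃■■■■■■■■■■    
                ┃██▓▓  █▓ ░▓▒░░░ ▒░▓┃■■■■■■■■■■    
                ┃█▓ ░▓▓ ▓▓░▒▒▒▒██ █▒┃■■■■■■■■■■    
                ┃░ ▓ ▒███▓▒ ▒░█▒░▓ ▒┃■■■■■■■■■■    


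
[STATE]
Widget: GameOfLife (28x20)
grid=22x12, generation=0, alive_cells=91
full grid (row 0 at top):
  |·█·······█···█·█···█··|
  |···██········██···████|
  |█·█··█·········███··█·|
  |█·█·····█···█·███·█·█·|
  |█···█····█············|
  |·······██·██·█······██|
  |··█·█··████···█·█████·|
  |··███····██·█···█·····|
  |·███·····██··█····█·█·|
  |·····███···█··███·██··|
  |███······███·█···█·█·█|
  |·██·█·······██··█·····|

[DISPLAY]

Gen: 0                      
·█·······█···█·█···█··      
···██········██···████      
█·█··█·········███··█·      
█·█·····█···█·███·█·█·      
█···█····█············      
·······██·██·█······██      
··█·█··████···█·█████·      
··███····██·█···█·····      
·███·····██··█····█·█·      
·····███···█··███·██··      
███······███·█···█·█·█      
·██·█·······██··█·····      
                            
                            
                            
                            
                            
                            
                            


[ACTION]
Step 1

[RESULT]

Gen: 1                      
·············█····██··      
·████········█···██··█      
··█·█·················      
█··█··········█····█··      
·█·····█·███████···███      
···█···█···█·····██·██      
··█·█··█····██·███████      
····█········█·██···█·      
·█···██·██··███·█·█···      
█··█··█·█··█·████·····      
█·██·██···██·█···█·██·      
█·██······████········      
                            
                            
                            
                            
                            
                            
                            


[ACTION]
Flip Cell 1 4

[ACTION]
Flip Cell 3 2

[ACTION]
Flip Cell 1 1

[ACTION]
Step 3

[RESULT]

Gen: 4                      
······················      
··················█···      
··█·█·····█···········      
··█·██··██·█····█·····      
·█···█···██···███·····      
·██·██·█·█············      
··█·██··██············      
···█·█··██············      
·······████·····█·····      
·····█····█····█·██···      
··██···████····█·█····      
··███···██······█·····      
                            
                            
                            
                            
                            
                            
                            


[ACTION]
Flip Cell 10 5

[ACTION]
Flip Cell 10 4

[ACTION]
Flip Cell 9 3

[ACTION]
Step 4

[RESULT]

Gen: 8                      
······················      
······················      
····██···██···········      
····█····██····██·····      
█·············█··█····      
█··█···········██·····      
···█············█·····      
·█··█·█·········██····      
··██··█·········███···      
··██·█····██···█··█···      
·····█····██···█·██···      
····█···········██····      
                            
                            
                            
                            
                            
                            
                            


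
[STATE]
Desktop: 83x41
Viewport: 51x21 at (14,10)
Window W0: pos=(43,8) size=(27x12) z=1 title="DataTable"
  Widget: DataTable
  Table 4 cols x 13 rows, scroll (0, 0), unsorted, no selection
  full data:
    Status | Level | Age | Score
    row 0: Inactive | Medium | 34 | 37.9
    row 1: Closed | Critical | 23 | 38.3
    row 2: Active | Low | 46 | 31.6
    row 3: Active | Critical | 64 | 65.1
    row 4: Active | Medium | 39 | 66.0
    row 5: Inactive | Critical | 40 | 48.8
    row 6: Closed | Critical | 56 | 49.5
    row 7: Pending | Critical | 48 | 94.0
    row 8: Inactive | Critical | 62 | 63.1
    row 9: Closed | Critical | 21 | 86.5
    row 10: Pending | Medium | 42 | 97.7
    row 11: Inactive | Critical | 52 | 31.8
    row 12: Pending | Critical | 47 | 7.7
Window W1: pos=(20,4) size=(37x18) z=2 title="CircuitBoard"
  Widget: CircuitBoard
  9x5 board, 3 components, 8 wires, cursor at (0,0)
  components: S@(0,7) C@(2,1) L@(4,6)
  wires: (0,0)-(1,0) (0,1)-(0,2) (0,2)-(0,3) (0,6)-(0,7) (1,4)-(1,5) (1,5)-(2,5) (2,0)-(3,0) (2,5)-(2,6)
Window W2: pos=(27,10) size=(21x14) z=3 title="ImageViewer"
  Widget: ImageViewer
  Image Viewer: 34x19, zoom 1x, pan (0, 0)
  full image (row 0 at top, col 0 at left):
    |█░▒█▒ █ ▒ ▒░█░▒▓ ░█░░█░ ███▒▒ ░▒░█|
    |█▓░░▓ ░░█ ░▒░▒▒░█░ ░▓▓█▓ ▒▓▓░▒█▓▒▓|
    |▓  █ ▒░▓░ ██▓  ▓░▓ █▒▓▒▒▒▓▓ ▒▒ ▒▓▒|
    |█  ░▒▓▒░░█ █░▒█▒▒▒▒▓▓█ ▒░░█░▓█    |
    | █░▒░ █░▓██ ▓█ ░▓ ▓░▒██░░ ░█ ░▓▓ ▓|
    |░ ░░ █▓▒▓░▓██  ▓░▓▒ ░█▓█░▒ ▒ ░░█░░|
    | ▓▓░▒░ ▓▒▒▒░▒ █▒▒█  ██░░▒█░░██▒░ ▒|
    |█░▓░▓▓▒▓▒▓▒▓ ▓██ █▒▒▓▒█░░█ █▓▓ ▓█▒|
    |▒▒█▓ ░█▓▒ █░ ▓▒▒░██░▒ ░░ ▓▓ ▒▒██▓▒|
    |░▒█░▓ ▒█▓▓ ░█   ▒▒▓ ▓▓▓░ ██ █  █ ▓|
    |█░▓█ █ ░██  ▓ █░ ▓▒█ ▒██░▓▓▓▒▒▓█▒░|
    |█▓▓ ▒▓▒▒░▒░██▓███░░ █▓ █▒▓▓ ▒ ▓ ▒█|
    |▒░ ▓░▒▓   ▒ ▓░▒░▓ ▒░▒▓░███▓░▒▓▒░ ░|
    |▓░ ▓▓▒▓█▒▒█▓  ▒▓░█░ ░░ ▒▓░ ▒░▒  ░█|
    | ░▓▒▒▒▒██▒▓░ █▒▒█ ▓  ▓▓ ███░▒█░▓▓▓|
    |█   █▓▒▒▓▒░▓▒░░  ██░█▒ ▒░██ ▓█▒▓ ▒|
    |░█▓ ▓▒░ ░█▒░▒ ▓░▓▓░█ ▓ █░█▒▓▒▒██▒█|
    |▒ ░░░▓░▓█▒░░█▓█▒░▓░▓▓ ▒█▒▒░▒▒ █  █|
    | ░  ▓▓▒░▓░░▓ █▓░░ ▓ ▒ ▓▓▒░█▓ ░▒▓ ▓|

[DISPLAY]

      ┃1   · ┏━━━━━━━━━━━━━━━━━━━┓        ┃────────
      ┃      ┃ ImageViewer       ┃        ┃l   │Age
      ┃2   · ┠───────────────────┨ ·      ┃────┼───
      ┃    │ ┃█░▒█▒ █ ▒ ▒░█░▒▓ ░█┃        ┃um  │34 
      ┃3   · ┃█▓░░▓ ░░█ ░▒░▒▒░█░ ┃        ┃ical│23 
      ┃      ┃▓  █ ▒░▓░ ██▓  ▓░▓ ┃        ┃    │46 
      ┃4     ┃█  ░▒▓▒░░█ █░▒█▒▒▒▒┃ L      ┃ical│64 
      ┃Cursor┃ █░▒░ █░▓██ ▓█ ░▓ ▓┃        ┃um  │39 
      ┃      ┃░ ░░ █▓▒▓░▓██  ▓░▓▒┃        ┃ical│40 
      ┃      ┃ ▓▓░▒░ ▓▒▒▒░▒ █▒▒█ ┃        ┃━━━━━━━━
      ┃      ┃█░▓░▓▓▒▓▒▓▒▓ ▓██ █▒┃        ┃        
      ┗━━━━━━┃▒▒█▓ ░█▓▒ █░ ▓▒▒░██┃━━━━━━━━┛        
             ┃░▒█░▓ ▒█▓▓ ░█   ▒▒▓┃                 
             ┗━━━━━━━━━━━━━━━━━━━┛                 
                                                   
                                                   
                                                   
                                                   
                                                   
                                                   
                                                   


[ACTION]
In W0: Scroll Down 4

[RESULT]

      ┃1   · ┏━━━━━━━━━━━━━━━━━━━┓        ┃────────
      ┃      ┃ ImageViewer       ┃        ┃l   │Age
      ┃2   · ┠───────────────────┨ ·      ┃────┼───
      ┃    │ ┃█░▒█▒ █ ▒ ▒░█░▒▓ ░█┃        ┃um  │39 
      ┃3   · ┃█▓░░▓ ░░█ ░▒░▒▒░█░ ┃        ┃ical│40 
      ┃      ┃▓  █ ▒░▓░ ██▓  ▓░▓ ┃        ┃ical│56 
      ┃4     ┃█  ░▒▓▒░░█ █░▒█▒▒▒▒┃ L      ┃ical│48 
      ┃Cursor┃ █░▒░ █░▓██ ▓█ ░▓ ▓┃        ┃ical│62 
      ┃      ┃░ ░░ █▓▒▓░▓██  ▓░▓▒┃        ┃ical│21 
      ┃      ┃ ▓▓░▒░ ▓▒▒▒░▒ █▒▒█ ┃        ┃━━━━━━━━
      ┃      ┃█░▓░▓▓▒▓▒▓▒▓ ▓██ █▒┃        ┃        
      ┗━━━━━━┃▒▒█▓ ░█▓▒ █░ ▓▒▒░██┃━━━━━━━━┛        
             ┃░▒█░▓ ▒█▓▓ ░█   ▒▒▓┃                 
             ┗━━━━━━━━━━━━━━━━━━━┛                 
                                                   
                                                   
                                                   
                                                   
                                                   
                                                   
                                                   


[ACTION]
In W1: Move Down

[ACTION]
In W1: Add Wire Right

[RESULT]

      ┃1  [.]┏━━━━━━━━━━━━━━━━━━━┓        ┃────────
      ┃      ┃ ImageViewer       ┃        ┃l   │Age
      ┃2   · ┠───────────────────┨ ·      ┃────┼───
      ┃    │ ┃█░▒█▒ █ ▒ ▒░█░▒▓ ░█┃        ┃um  │39 
      ┃3   · ┃█▓░░▓ ░░█ ░▒░▒▒░█░ ┃        ┃ical│40 
      ┃      ┃▓  █ ▒░▓░ ██▓  ▓░▓ ┃        ┃ical│56 
      ┃4     ┃█  ░▒▓▒░░█ █░▒█▒▒▒▒┃ L      ┃ical│48 
      ┃Cursor┃ █░▒░ █░▓██ ▓█ ░▓ ▓┃        ┃ical│62 
      ┃      ┃░ ░░ █▓▒▓░▓██  ▓░▓▒┃        ┃ical│21 
      ┃      ┃ ▓▓░▒░ ▓▒▒▒░▒ █▒▒█ ┃        ┃━━━━━━━━
      ┃      ┃█░▓░▓▓▒▓▒▓▒▓ ▓██ █▒┃        ┃        
      ┗━━━━━━┃▒▒█▓ ░█▓▒ █░ ▓▒▒░██┃━━━━━━━━┛        
             ┃░▒█░▓ ▒█▓▓ ░█   ▒▒▓┃                 
             ┗━━━━━━━━━━━━━━━━━━━┛                 
                                                   
                                                   
                                                   
                                                   
                                                   
                                                   
                                                   
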